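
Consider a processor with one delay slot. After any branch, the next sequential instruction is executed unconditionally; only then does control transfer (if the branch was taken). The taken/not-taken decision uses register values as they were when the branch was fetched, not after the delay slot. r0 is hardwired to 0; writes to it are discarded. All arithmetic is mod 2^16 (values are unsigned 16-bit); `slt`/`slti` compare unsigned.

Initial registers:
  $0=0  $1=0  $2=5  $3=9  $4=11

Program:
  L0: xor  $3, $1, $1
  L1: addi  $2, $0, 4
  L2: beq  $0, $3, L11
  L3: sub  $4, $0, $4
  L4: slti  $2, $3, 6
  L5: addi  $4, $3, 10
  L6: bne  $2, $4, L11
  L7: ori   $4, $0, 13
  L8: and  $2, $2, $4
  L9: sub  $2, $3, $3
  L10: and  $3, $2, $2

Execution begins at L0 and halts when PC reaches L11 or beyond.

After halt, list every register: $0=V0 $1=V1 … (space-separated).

$0=0 $1=0 $2=4 $3=0 $4=65525

#0 xor  $3, $1, $1 ; 0/0/5/0/11
#1 addi  $2, $0, 4 ; 0/0/4/0/11
#2 beq  $0, $3, L11 ; 0/0/4/0/11 ; →target
#3 sub  $4, $0, $4 ; 0/0/4/0/65525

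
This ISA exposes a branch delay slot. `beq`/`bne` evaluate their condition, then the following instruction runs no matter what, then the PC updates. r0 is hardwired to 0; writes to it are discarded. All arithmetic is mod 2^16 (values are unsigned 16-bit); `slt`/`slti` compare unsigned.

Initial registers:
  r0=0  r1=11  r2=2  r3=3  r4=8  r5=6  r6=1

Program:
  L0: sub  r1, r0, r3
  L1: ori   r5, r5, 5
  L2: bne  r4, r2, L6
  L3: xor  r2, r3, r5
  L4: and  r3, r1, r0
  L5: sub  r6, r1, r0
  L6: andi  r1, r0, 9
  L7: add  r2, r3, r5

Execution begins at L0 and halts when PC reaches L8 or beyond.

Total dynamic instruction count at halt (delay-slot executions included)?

6

PC=0  sub  r1, r0, r3        | r0=0 r1=65533 r2=2 r3=3 r4=8 r5=6 r6=1
PC=1  ori   r5, r5, 5        | r0=0 r1=65533 r2=2 r3=3 r4=8 r5=7 r6=1
PC=2  bne  r4, r2, L6        | r0=0 r1=65533 r2=2 r3=3 r4=8 r5=7 r6=1  [TAKEN]
PC=3  xor  r2, r3, r5        | r0=0 r1=65533 r2=4 r3=3 r4=8 r5=7 r6=1
PC=6  andi  r1, r0, 9        | r0=0 r1=0 r2=4 r3=3 r4=8 r5=7 r6=1
PC=7  add  r2, r3, r5        | r0=0 r1=0 r2=10 r3=3 r4=8 r5=7 r6=1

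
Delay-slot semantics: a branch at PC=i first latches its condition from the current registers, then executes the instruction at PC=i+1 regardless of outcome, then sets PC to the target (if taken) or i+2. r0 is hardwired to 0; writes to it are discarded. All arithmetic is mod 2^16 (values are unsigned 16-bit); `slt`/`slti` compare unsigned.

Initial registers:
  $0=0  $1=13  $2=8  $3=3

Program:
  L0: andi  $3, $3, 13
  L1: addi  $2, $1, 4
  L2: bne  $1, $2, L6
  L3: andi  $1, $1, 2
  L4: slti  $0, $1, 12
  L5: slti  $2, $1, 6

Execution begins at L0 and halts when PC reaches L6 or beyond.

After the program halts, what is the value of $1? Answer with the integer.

[0] andi  $3, $3, 13  →  {$0:0, $1:13, $2:8, $3:1}
[1] addi  $2, $1, 4  →  {$0:0, $1:13, $2:17, $3:1}
[2] bne  $1, $2, L6  →  {$0:0, $1:13, $2:17, $3:1}  ⟨branch taken⟩
[3] andi  $1, $1, 2  →  {$0:0, $1:0, $2:17, $3:1}

0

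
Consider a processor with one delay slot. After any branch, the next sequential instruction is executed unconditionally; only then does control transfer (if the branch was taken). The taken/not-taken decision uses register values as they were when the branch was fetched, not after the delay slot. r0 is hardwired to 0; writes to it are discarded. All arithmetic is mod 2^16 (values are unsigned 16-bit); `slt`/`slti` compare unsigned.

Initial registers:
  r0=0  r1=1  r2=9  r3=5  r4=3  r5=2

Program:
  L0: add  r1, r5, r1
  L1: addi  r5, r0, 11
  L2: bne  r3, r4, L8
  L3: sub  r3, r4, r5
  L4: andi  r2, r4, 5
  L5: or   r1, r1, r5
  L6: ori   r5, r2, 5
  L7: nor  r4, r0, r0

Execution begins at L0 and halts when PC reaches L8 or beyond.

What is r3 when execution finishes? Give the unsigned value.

65528

  step pc=0: add  r1, r5, r1  regs=(0,3,9,5,3,2)
  step pc=1: addi  r5, r0, 11  regs=(0,3,9,5,3,11)
  step pc=2: bne  r3, r4, L8  cond=T  regs=(0,3,9,5,3,11)
  step pc=3: sub  r3, r4, r5  regs=(0,3,9,65528,3,11)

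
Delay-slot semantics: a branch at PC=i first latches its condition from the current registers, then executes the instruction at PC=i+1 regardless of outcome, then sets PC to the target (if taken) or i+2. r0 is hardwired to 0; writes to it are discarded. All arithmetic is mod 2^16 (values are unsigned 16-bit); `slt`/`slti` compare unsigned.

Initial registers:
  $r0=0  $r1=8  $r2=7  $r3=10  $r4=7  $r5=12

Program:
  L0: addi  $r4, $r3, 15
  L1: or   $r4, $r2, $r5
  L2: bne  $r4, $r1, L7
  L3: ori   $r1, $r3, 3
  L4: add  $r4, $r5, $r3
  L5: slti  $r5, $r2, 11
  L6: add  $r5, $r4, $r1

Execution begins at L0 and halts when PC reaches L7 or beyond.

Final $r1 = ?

11

PC=0  addi  $r4, $r3, 15     | $r0=0 $r1=8 $r2=7 $r3=10 $r4=25 $r5=12
PC=1  or   $r4, $r2, $r5     | $r0=0 $r1=8 $r2=7 $r3=10 $r4=15 $r5=12
PC=2  bne  $r4, $r1, L7      | $r0=0 $r1=8 $r2=7 $r3=10 $r4=15 $r5=12  [TAKEN]
PC=3  ori   $r1, $r3, 3      | $r0=0 $r1=11 $r2=7 $r3=10 $r4=15 $r5=12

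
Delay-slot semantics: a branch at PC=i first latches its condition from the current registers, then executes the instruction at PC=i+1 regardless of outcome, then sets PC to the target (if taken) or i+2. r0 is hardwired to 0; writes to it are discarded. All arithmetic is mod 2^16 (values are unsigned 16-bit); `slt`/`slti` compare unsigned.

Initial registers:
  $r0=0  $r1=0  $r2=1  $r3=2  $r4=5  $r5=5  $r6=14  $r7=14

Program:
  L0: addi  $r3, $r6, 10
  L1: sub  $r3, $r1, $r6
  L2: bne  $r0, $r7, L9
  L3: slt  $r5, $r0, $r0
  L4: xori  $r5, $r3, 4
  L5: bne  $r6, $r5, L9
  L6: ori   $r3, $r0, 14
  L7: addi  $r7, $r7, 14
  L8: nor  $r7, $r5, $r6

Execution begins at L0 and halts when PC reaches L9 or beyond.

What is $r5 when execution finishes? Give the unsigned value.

0

  step pc=0: addi  $r3, $r6, 10  regs=(0,0,1,24,5,5,14,14)
  step pc=1: sub  $r3, $r1, $r6  regs=(0,0,1,65522,5,5,14,14)
  step pc=2: bne  $r0, $r7, L9  cond=T  regs=(0,0,1,65522,5,5,14,14)
  step pc=3: slt  $r5, $r0, $r0  regs=(0,0,1,65522,5,0,14,14)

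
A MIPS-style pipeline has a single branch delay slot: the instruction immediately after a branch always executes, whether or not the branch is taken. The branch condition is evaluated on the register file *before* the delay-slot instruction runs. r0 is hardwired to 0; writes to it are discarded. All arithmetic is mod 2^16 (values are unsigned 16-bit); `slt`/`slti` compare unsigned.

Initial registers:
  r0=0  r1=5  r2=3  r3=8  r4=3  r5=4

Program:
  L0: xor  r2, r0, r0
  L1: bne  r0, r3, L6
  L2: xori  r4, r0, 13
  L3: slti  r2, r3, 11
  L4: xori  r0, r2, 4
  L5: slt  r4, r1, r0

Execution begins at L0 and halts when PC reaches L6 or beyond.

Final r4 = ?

PC=0  xor  r2, r0, r0        | r0=0 r1=5 r2=0 r3=8 r4=3 r5=4
PC=1  bne  r0, r3, L6        | r0=0 r1=5 r2=0 r3=8 r4=3 r5=4  [TAKEN]
PC=2  xori  r4, r0, 13       | r0=0 r1=5 r2=0 r3=8 r4=13 r5=4

13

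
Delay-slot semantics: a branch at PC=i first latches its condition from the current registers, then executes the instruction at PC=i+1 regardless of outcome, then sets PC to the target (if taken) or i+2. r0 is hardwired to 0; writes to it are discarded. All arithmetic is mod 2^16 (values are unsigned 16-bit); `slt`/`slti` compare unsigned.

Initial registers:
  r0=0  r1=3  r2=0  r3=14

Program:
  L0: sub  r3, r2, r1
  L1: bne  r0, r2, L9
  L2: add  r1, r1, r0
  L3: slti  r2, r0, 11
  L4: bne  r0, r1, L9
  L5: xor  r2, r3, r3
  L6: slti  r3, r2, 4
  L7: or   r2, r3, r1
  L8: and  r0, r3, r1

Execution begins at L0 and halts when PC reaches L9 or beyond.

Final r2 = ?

#0 sub  r3, r2, r1 ; 0/3/0/65533
#1 bne  r0, r2, L9 ; 0/3/0/65533 ; →fallthru
#2 add  r1, r1, r0 ; 0/3/0/65533
#3 slti  r2, r0, 11 ; 0/3/1/65533
#4 bne  r0, r1, L9 ; 0/3/1/65533 ; →target
#5 xor  r2, r3, r3 ; 0/3/0/65533

0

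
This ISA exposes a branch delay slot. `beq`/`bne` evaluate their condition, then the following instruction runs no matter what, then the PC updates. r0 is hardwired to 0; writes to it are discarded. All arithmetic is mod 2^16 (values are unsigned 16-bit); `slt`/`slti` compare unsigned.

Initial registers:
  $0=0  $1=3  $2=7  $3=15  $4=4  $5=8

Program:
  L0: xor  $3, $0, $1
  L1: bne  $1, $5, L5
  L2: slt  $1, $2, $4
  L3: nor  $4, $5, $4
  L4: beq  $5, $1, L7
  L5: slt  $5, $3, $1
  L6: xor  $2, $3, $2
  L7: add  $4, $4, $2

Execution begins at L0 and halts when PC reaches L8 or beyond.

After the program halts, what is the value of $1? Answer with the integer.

0

[0] xor  $3, $0, $1  →  {$0:0, $1:3, $2:7, $3:3, $4:4, $5:8}
[1] bne  $1, $5, L5  →  {$0:0, $1:3, $2:7, $3:3, $4:4, $5:8}  ⟨branch taken⟩
[2] slt  $1, $2, $4  →  {$0:0, $1:0, $2:7, $3:3, $4:4, $5:8}
[5] slt  $5, $3, $1  →  {$0:0, $1:0, $2:7, $3:3, $4:4, $5:0}
[6] xor  $2, $3, $2  →  {$0:0, $1:0, $2:4, $3:3, $4:4, $5:0}
[7] add  $4, $4, $2  →  {$0:0, $1:0, $2:4, $3:3, $4:8, $5:0}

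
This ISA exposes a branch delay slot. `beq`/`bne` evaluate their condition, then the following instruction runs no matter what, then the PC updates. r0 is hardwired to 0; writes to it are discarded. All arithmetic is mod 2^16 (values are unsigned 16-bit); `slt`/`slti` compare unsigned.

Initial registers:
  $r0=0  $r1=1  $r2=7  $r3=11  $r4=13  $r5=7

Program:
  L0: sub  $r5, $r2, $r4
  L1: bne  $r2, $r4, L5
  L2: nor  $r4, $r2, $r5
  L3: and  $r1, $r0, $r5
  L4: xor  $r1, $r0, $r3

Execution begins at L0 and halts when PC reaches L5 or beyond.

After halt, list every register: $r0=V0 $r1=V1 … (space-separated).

PC=0  sub  $r5, $r2, $r4     | $r0=0 $r1=1 $r2=7 $r3=11 $r4=13 $r5=65530
PC=1  bne  $r2, $r4, L5      | $r0=0 $r1=1 $r2=7 $r3=11 $r4=13 $r5=65530  [TAKEN]
PC=2  nor  $r4, $r2, $r5     | $r0=0 $r1=1 $r2=7 $r3=11 $r4=0 $r5=65530

$r0=0 $r1=1 $r2=7 $r3=11 $r4=0 $r5=65530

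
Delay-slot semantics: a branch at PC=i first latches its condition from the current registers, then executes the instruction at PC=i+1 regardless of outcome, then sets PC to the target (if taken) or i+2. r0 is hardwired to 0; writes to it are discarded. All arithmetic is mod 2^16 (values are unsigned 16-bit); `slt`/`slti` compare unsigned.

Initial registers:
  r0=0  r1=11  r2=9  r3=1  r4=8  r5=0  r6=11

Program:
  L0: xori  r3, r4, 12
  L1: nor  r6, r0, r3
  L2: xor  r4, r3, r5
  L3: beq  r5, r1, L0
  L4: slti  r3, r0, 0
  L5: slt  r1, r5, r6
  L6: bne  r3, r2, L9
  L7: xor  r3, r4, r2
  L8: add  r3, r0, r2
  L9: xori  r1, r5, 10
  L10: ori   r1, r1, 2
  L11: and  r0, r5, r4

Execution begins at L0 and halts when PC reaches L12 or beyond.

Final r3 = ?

13

  step pc=0: xori  r3, r4, 12  regs=(0,11,9,4,8,0,11)
  step pc=1: nor  r6, r0, r3  regs=(0,11,9,4,8,0,65531)
  step pc=2: xor  r4, r3, r5  regs=(0,11,9,4,4,0,65531)
  step pc=3: beq  r5, r1, L0  cond=F  regs=(0,11,9,4,4,0,65531)
  step pc=4: slti  r3, r0, 0  regs=(0,11,9,0,4,0,65531)
  step pc=5: slt  r1, r5, r6  regs=(0,1,9,0,4,0,65531)
  step pc=6: bne  r3, r2, L9  cond=T  regs=(0,1,9,0,4,0,65531)
  step pc=7: xor  r3, r4, r2  regs=(0,1,9,13,4,0,65531)
  step pc=9: xori  r1, r5, 10  regs=(0,10,9,13,4,0,65531)
  step pc=10: ori   r1, r1, 2  regs=(0,10,9,13,4,0,65531)
  step pc=11: and  r0, r5, r4  regs=(0,10,9,13,4,0,65531)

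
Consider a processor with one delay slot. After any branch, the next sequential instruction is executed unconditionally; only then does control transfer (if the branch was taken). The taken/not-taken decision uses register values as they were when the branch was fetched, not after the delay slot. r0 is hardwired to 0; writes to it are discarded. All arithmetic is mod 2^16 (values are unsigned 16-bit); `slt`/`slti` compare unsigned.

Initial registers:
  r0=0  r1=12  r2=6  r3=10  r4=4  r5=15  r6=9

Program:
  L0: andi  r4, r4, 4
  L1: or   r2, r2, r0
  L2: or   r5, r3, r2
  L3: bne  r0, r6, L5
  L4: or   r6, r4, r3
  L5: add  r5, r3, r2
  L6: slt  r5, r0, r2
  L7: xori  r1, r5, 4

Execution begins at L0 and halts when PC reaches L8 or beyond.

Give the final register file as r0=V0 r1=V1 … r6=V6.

#0 andi  r4, r4, 4 ; 0/12/6/10/4/15/9
#1 or   r2, r2, r0 ; 0/12/6/10/4/15/9
#2 or   r5, r3, r2 ; 0/12/6/10/4/14/9
#3 bne  r0, r6, L5 ; 0/12/6/10/4/14/9 ; →target
#4 or   r6, r4, r3 ; 0/12/6/10/4/14/14
#5 add  r5, r3, r2 ; 0/12/6/10/4/16/14
#6 slt  r5, r0, r2 ; 0/12/6/10/4/1/14
#7 xori  r1, r5, 4 ; 0/5/6/10/4/1/14

r0=0 r1=5 r2=6 r3=10 r4=4 r5=1 r6=14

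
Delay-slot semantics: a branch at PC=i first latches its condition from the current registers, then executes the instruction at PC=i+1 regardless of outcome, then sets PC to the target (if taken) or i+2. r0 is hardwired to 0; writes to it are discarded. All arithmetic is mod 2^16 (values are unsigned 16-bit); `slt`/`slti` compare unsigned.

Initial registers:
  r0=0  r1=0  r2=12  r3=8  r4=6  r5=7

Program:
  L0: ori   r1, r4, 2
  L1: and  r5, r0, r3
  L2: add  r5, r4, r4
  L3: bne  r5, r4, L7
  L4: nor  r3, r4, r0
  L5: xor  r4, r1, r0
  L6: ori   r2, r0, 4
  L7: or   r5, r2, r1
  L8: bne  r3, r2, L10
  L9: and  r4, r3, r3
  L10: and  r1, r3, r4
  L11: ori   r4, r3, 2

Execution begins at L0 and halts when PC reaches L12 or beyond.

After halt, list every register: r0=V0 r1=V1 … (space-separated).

r0=0 r1=65529 r2=12 r3=65529 r4=65531 r5=14

  step pc=0: ori   r1, r4, 2  regs=(0,6,12,8,6,7)
  step pc=1: and  r5, r0, r3  regs=(0,6,12,8,6,0)
  step pc=2: add  r5, r4, r4  regs=(0,6,12,8,6,12)
  step pc=3: bne  r5, r4, L7  cond=T  regs=(0,6,12,8,6,12)
  step pc=4: nor  r3, r4, r0  regs=(0,6,12,65529,6,12)
  step pc=7: or   r5, r2, r1  regs=(0,6,12,65529,6,14)
  step pc=8: bne  r3, r2, L10  cond=T  regs=(0,6,12,65529,6,14)
  step pc=9: and  r4, r3, r3  regs=(0,6,12,65529,65529,14)
  step pc=10: and  r1, r3, r4  regs=(0,65529,12,65529,65529,14)
  step pc=11: ori   r4, r3, 2  regs=(0,65529,12,65529,65531,14)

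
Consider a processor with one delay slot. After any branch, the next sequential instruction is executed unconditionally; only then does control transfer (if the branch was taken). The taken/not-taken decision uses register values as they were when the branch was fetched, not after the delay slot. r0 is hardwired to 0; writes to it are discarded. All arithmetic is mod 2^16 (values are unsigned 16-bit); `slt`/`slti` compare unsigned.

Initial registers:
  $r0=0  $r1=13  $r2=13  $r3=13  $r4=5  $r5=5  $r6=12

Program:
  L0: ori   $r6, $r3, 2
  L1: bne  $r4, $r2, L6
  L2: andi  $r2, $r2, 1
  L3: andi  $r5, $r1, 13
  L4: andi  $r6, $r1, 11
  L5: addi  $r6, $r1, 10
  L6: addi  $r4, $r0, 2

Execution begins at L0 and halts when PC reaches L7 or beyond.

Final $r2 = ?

1

  step pc=0: ori   $r6, $r3, 2  regs=(0,13,13,13,5,5,15)
  step pc=1: bne  $r4, $r2, L6  cond=T  regs=(0,13,13,13,5,5,15)
  step pc=2: andi  $r2, $r2, 1  regs=(0,13,1,13,5,5,15)
  step pc=6: addi  $r4, $r0, 2  regs=(0,13,1,13,2,5,15)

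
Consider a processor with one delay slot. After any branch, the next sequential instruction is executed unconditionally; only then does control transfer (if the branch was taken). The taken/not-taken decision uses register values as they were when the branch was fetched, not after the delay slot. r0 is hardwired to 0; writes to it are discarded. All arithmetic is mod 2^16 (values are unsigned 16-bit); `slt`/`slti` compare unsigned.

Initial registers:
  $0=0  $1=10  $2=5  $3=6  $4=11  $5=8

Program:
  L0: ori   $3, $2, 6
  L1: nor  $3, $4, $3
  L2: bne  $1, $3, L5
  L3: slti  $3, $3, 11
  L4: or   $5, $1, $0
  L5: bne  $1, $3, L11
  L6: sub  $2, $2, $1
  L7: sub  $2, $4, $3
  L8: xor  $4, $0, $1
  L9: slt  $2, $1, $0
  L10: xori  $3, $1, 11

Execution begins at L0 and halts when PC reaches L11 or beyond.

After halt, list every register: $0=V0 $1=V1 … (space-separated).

  step pc=0: ori   $3, $2, 6  regs=(0,10,5,7,11,8)
  step pc=1: nor  $3, $4, $3  regs=(0,10,5,65520,11,8)
  step pc=2: bne  $1, $3, L5  cond=T  regs=(0,10,5,65520,11,8)
  step pc=3: slti  $3, $3, 11  regs=(0,10,5,0,11,8)
  step pc=5: bne  $1, $3, L11  cond=T  regs=(0,10,5,0,11,8)
  step pc=6: sub  $2, $2, $1  regs=(0,10,65531,0,11,8)

$0=0 $1=10 $2=65531 $3=0 $4=11 $5=8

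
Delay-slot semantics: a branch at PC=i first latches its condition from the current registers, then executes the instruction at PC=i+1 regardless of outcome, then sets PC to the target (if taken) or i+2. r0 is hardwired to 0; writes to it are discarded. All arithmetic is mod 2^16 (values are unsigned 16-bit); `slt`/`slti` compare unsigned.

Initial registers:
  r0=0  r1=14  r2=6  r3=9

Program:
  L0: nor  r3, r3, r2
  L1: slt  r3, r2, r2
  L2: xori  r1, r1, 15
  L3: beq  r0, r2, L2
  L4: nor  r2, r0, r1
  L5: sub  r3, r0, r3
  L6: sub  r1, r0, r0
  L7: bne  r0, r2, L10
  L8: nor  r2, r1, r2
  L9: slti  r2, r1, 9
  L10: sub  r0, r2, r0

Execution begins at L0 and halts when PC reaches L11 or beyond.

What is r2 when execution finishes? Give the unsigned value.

[0] nor  r3, r3, r2  →  {r0:0, r1:14, r2:6, r3:65520}
[1] slt  r3, r2, r2  →  {r0:0, r1:14, r2:6, r3:0}
[2] xori  r1, r1, 15  →  {r0:0, r1:1, r2:6, r3:0}
[3] beq  r0, r2, L2  →  {r0:0, r1:1, r2:6, r3:0}  ⟨branch fallthrough⟩
[4] nor  r2, r0, r1  →  {r0:0, r1:1, r2:65534, r3:0}
[5] sub  r3, r0, r3  →  {r0:0, r1:1, r2:65534, r3:0}
[6] sub  r1, r0, r0  →  {r0:0, r1:0, r2:65534, r3:0}
[7] bne  r0, r2, L10  →  {r0:0, r1:0, r2:65534, r3:0}  ⟨branch taken⟩
[8] nor  r2, r1, r2  →  {r0:0, r1:0, r2:1, r3:0}
[10] sub  r0, r2, r0  →  {r0:0, r1:0, r2:1, r3:0}

1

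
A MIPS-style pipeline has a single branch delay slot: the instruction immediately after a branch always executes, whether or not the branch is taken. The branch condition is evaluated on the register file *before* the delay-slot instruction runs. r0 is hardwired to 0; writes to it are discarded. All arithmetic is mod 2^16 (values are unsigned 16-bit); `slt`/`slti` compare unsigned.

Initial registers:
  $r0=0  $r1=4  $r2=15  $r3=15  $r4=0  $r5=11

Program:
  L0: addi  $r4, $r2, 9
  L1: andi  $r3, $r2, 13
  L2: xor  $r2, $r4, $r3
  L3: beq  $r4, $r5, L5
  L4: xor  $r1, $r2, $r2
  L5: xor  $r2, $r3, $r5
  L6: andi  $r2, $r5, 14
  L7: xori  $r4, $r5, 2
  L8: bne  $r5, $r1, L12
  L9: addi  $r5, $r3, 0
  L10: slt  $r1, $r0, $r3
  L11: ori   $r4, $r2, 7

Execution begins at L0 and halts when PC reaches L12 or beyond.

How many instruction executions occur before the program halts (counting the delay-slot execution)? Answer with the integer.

#0 addi  $r4, $r2, 9 ; 0/4/15/15/24/11
#1 andi  $r3, $r2, 13 ; 0/4/15/13/24/11
#2 xor  $r2, $r4, $r3 ; 0/4/21/13/24/11
#3 beq  $r4, $r5, L5 ; 0/4/21/13/24/11 ; →fallthru
#4 xor  $r1, $r2, $r2 ; 0/0/21/13/24/11
#5 xor  $r2, $r3, $r5 ; 0/0/6/13/24/11
#6 andi  $r2, $r5, 14 ; 0/0/10/13/24/11
#7 xori  $r4, $r5, 2 ; 0/0/10/13/9/11
#8 bne  $r5, $r1, L12 ; 0/0/10/13/9/11 ; →target
#9 addi  $r5, $r3, 0 ; 0/0/10/13/9/13

10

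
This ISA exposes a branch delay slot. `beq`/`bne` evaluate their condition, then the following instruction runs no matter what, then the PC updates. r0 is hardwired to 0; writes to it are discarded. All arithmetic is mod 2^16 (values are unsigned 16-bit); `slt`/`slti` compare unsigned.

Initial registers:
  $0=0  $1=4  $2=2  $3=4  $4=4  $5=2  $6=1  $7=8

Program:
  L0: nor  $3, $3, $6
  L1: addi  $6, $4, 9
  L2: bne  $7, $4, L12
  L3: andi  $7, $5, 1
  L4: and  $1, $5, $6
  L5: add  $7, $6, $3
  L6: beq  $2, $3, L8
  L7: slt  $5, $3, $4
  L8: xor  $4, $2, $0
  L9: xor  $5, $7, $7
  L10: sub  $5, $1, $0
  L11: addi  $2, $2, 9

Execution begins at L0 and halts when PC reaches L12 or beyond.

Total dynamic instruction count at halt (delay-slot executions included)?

4

  step pc=0: nor  $3, $3, $6  regs=(0,4,2,65530,4,2,1,8)
  step pc=1: addi  $6, $4, 9  regs=(0,4,2,65530,4,2,13,8)
  step pc=2: bne  $7, $4, L12  cond=T  regs=(0,4,2,65530,4,2,13,8)
  step pc=3: andi  $7, $5, 1  regs=(0,4,2,65530,4,2,13,0)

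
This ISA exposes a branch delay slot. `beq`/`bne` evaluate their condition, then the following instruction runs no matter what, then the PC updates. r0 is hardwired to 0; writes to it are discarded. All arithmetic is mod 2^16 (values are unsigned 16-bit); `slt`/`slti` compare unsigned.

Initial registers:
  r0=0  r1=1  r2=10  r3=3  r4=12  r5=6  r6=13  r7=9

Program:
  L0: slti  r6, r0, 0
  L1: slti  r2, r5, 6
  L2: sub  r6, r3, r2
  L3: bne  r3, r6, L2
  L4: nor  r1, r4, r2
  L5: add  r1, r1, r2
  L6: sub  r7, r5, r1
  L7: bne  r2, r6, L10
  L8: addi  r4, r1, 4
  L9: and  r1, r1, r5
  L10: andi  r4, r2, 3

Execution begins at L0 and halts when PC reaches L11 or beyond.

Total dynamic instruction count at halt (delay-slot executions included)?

  step pc=0: slti  r6, r0, 0  regs=(0,1,10,3,12,6,0,9)
  step pc=1: slti  r2, r5, 6  regs=(0,1,0,3,12,6,0,9)
  step pc=2: sub  r6, r3, r2  regs=(0,1,0,3,12,6,3,9)
  step pc=3: bne  r3, r6, L2  cond=F  regs=(0,1,0,3,12,6,3,9)
  step pc=4: nor  r1, r4, r2  regs=(0,65523,0,3,12,6,3,9)
  step pc=5: add  r1, r1, r2  regs=(0,65523,0,3,12,6,3,9)
  step pc=6: sub  r7, r5, r1  regs=(0,65523,0,3,12,6,3,19)
  step pc=7: bne  r2, r6, L10  cond=T  regs=(0,65523,0,3,12,6,3,19)
  step pc=8: addi  r4, r1, 4  regs=(0,65523,0,3,65527,6,3,19)
  step pc=10: andi  r4, r2, 3  regs=(0,65523,0,3,0,6,3,19)

10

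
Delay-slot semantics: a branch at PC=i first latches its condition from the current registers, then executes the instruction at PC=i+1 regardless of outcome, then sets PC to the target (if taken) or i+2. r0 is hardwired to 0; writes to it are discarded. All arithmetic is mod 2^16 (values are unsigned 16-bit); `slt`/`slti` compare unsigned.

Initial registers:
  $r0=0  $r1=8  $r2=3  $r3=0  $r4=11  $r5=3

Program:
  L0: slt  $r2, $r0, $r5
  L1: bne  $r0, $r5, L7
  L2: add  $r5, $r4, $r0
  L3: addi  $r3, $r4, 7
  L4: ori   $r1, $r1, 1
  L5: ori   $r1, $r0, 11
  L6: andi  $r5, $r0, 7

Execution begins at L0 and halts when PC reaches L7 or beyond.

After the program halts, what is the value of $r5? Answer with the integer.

#0 slt  $r2, $r0, $r5 ; 0/8/1/0/11/3
#1 bne  $r0, $r5, L7 ; 0/8/1/0/11/3 ; →target
#2 add  $r5, $r4, $r0 ; 0/8/1/0/11/11

11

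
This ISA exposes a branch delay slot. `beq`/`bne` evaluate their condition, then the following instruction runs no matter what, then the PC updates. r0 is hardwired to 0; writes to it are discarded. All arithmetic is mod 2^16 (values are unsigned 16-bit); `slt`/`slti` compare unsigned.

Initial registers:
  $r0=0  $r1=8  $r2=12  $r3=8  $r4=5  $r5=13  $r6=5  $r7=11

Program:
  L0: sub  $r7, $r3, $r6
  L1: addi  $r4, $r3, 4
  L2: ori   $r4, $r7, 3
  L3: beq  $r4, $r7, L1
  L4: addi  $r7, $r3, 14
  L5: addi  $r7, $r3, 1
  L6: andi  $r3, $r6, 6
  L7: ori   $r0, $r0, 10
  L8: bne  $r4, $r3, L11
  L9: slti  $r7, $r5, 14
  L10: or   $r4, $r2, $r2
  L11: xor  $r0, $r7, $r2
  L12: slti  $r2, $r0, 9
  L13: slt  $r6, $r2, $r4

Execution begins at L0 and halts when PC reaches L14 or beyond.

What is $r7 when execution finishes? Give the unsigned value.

[0] sub  $r7, $r3, $r6  →  {$r0:0, $r1:8, $r2:12, $r3:8, $r4:5, $r5:13, $r6:5, $r7:3}
[1] addi  $r4, $r3, 4  →  {$r0:0, $r1:8, $r2:12, $r3:8, $r4:12, $r5:13, $r6:5, $r7:3}
[2] ori   $r4, $r7, 3  →  {$r0:0, $r1:8, $r2:12, $r3:8, $r4:3, $r5:13, $r6:5, $r7:3}
[3] beq  $r4, $r7, L1  →  {$r0:0, $r1:8, $r2:12, $r3:8, $r4:3, $r5:13, $r6:5, $r7:3}  ⟨branch taken⟩
[4] addi  $r7, $r3, 14  →  {$r0:0, $r1:8, $r2:12, $r3:8, $r4:3, $r5:13, $r6:5, $r7:22}
[1] addi  $r4, $r3, 4  →  {$r0:0, $r1:8, $r2:12, $r3:8, $r4:12, $r5:13, $r6:5, $r7:22}
[2] ori   $r4, $r7, 3  →  {$r0:0, $r1:8, $r2:12, $r3:8, $r4:23, $r5:13, $r6:5, $r7:22}
[3] beq  $r4, $r7, L1  →  {$r0:0, $r1:8, $r2:12, $r3:8, $r4:23, $r5:13, $r6:5, $r7:22}  ⟨branch fallthrough⟩
[4] addi  $r7, $r3, 14  →  {$r0:0, $r1:8, $r2:12, $r3:8, $r4:23, $r5:13, $r6:5, $r7:22}
[5] addi  $r7, $r3, 1  →  {$r0:0, $r1:8, $r2:12, $r3:8, $r4:23, $r5:13, $r6:5, $r7:9}
[6] andi  $r3, $r6, 6  →  {$r0:0, $r1:8, $r2:12, $r3:4, $r4:23, $r5:13, $r6:5, $r7:9}
[7] ori   $r0, $r0, 10  →  {$r0:0, $r1:8, $r2:12, $r3:4, $r4:23, $r5:13, $r6:5, $r7:9}
[8] bne  $r4, $r3, L11  →  {$r0:0, $r1:8, $r2:12, $r3:4, $r4:23, $r5:13, $r6:5, $r7:9}  ⟨branch taken⟩
[9] slti  $r7, $r5, 14  →  {$r0:0, $r1:8, $r2:12, $r3:4, $r4:23, $r5:13, $r6:5, $r7:1}
[11] xor  $r0, $r7, $r2  →  {$r0:0, $r1:8, $r2:12, $r3:4, $r4:23, $r5:13, $r6:5, $r7:1}
[12] slti  $r2, $r0, 9  →  {$r0:0, $r1:8, $r2:1, $r3:4, $r4:23, $r5:13, $r6:5, $r7:1}
[13] slt  $r6, $r2, $r4  →  {$r0:0, $r1:8, $r2:1, $r3:4, $r4:23, $r5:13, $r6:1, $r7:1}

1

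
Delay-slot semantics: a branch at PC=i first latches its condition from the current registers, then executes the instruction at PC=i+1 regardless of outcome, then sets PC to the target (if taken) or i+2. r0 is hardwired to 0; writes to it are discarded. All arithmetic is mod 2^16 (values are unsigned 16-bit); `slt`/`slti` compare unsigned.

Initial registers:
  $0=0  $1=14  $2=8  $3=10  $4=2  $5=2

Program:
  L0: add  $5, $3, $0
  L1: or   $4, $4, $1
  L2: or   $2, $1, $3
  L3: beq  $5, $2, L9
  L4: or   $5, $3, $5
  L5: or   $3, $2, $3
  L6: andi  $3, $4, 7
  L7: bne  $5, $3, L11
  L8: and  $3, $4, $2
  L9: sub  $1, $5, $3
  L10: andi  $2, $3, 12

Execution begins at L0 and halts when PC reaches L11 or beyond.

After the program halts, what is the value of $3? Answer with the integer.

PC=0  add  $5, $3, $0        | $0=0 $1=14 $2=8 $3=10 $4=2 $5=10
PC=1  or   $4, $4, $1        | $0=0 $1=14 $2=8 $3=10 $4=14 $5=10
PC=2  or   $2, $1, $3        | $0=0 $1=14 $2=14 $3=10 $4=14 $5=10
PC=3  beq  $5, $2, L9        | $0=0 $1=14 $2=14 $3=10 $4=14 $5=10  [not taken]
PC=4  or   $5, $3, $5        | $0=0 $1=14 $2=14 $3=10 $4=14 $5=10
PC=5  or   $3, $2, $3        | $0=0 $1=14 $2=14 $3=14 $4=14 $5=10
PC=6  andi  $3, $4, 7        | $0=0 $1=14 $2=14 $3=6 $4=14 $5=10
PC=7  bne  $5, $3, L11       | $0=0 $1=14 $2=14 $3=6 $4=14 $5=10  [TAKEN]
PC=8  and  $3, $4, $2        | $0=0 $1=14 $2=14 $3=14 $4=14 $5=10

14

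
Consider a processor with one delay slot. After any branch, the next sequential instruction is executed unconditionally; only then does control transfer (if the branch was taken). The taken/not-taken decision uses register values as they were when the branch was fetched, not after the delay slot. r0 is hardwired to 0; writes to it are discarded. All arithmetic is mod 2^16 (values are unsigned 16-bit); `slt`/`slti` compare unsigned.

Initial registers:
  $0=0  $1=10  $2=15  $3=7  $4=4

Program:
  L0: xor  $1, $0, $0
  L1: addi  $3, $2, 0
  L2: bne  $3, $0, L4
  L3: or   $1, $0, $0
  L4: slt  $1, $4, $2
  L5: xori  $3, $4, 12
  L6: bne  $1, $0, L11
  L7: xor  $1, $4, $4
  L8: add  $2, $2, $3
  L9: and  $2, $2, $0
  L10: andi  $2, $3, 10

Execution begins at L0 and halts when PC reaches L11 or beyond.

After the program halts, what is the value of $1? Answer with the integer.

0

[0] xor  $1, $0, $0  →  {$0:0, $1:0, $2:15, $3:7, $4:4}
[1] addi  $3, $2, 0  →  {$0:0, $1:0, $2:15, $3:15, $4:4}
[2] bne  $3, $0, L4  →  {$0:0, $1:0, $2:15, $3:15, $4:4}  ⟨branch taken⟩
[3] or   $1, $0, $0  →  {$0:0, $1:0, $2:15, $3:15, $4:4}
[4] slt  $1, $4, $2  →  {$0:0, $1:1, $2:15, $3:15, $4:4}
[5] xori  $3, $4, 12  →  {$0:0, $1:1, $2:15, $3:8, $4:4}
[6] bne  $1, $0, L11  →  {$0:0, $1:1, $2:15, $3:8, $4:4}  ⟨branch taken⟩
[7] xor  $1, $4, $4  →  {$0:0, $1:0, $2:15, $3:8, $4:4}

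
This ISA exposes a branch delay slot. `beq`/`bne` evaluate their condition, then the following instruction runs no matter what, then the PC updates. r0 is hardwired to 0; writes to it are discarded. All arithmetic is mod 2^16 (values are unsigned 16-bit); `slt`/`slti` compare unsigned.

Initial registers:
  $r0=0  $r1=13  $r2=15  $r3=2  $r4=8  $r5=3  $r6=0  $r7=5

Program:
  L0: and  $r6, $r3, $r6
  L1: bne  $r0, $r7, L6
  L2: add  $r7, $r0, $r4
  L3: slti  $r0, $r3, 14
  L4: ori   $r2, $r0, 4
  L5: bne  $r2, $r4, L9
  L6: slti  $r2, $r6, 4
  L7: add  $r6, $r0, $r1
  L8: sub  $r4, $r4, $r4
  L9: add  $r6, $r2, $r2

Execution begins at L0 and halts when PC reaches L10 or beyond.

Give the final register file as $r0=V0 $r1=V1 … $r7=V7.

PC=0  and  $r6, $r3, $r6     | $r0=0 $r1=13 $r2=15 $r3=2 $r4=8 $r5=3 $r6=0 $r7=5
PC=1  bne  $r0, $r7, L6      | $r0=0 $r1=13 $r2=15 $r3=2 $r4=8 $r5=3 $r6=0 $r7=5  [TAKEN]
PC=2  add  $r7, $r0, $r4     | $r0=0 $r1=13 $r2=15 $r3=2 $r4=8 $r5=3 $r6=0 $r7=8
PC=6  slti  $r2, $r6, 4      | $r0=0 $r1=13 $r2=1 $r3=2 $r4=8 $r5=3 $r6=0 $r7=8
PC=7  add  $r6, $r0, $r1     | $r0=0 $r1=13 $r2=1 $r3=2 $r4=8 $r5=3 $r6=13 $r7=8
PC=8  sub  $r4, $r4, $r4     | $r0=0 $r1=13 $r2=1 $r3=2 $r4=0 $r5=3 $r6=13 $r7=8
PC=9  add  $r6, $r2, $r2     | $r0=0 $r1=13 $r2=1 $r3=2 $r4=0 $r5=3 $r6=2 $r7=8

$r0=0 $r1=13 $r2=1 $r3=2 $r4=0 $r5=3 $r6=2 $r7=8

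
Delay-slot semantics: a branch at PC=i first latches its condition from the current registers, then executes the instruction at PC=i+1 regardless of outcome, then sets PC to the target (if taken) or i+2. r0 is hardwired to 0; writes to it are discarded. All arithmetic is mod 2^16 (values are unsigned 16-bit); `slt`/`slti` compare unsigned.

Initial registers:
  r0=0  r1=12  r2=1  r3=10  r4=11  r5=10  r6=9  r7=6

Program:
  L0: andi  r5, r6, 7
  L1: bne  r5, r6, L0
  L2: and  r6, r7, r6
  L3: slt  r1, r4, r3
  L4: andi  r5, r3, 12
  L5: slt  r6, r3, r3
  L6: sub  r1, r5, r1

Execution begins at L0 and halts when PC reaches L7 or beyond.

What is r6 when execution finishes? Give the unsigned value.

  step pc=0: andi  r5, r6, 7  regs=(0,12,1,10,11,1,9,6)
  step pc=1: bne  r5, r6, L0  cond=T  regs=(0,12,1,10,11,1,9,6)
  step pc=2: and  r6, r7, r6  regs=(0,12,1,10,11,1,0,6)
  step pc=0: andi  r5, r6, 7  regs=(0,12,1,10,11,0,0,6)
  step pc=1: bne  r5, r6, L0  cond=F  regs=(0,12,1,10,11,0,0,6)
  step pc=2: and  r6, r7, r6  regs=(0,12,1,10,11,0,0,6)
  step pc=3: slt  r1, r4, r3  regs=(0,0,1,10,11,0,0,6)
  step pc=4: andi  r5, r3, 12  regs=(0,0,1,10,11,8,0,6)
  step pc=5: slt  r6, r3, r3  regs=(0,0,1,10,11,8,0,6)
  step pc=6: sub  r1, r5, r1  regs=(0,8,1,10,11,8,0,6)

0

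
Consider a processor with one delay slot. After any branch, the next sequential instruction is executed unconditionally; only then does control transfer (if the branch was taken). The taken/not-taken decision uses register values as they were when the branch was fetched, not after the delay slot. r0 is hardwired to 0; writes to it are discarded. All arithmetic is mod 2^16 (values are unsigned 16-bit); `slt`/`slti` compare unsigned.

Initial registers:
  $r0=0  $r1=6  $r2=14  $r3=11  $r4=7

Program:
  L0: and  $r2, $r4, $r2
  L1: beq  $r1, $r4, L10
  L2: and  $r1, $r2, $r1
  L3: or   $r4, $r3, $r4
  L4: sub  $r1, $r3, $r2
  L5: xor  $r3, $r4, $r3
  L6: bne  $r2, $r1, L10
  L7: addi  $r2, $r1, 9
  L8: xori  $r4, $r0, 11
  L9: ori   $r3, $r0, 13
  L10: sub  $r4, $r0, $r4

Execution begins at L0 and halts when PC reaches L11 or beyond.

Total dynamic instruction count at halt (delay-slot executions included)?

#0 and  $r2, $r4, $r2 ; 0/6/6/11/7
#1 beq  $r1, $r4, L10 ; 0/6/6/11/7 ; →fallthru
#2 and  $r1, $r2, $r1 ; 0/6/6/11/7
#3 or   $r4, $r3, $r4 ; 0/6/6/11/15
#4 sub  $r1, $r3, $r2 ; 0/5/6/11/15
#5 xor  $r3, $r4, $r3 ; 0/5/6/4/15
#6 bne  $r2, $r1, L10 ; 0/5/6/4/15 ; →target
#7 addi  $r2, $r1, 9 ; 0/5/14/4/15
#10 sub  $r4, $r0, $r4 ; 0/5/14/4/65521

9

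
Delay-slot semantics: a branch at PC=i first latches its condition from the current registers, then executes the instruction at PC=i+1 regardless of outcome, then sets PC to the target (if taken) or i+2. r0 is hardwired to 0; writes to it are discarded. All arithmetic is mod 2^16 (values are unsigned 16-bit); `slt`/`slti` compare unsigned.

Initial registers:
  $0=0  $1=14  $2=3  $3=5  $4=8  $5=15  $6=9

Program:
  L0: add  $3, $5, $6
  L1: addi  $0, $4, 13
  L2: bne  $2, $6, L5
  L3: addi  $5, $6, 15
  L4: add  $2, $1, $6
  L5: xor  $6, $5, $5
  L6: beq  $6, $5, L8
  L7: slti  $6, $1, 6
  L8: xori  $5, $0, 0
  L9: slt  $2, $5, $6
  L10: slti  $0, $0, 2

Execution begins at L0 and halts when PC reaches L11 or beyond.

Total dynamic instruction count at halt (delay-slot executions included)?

10

#0 add  $3, $5, $6 ; 0/14/3/24/8/15/9
#1 addi  $0, $4, 13 ; 0/14/3/24/8/15/9
#2 bne  $2, $6, L5 ; 0/14/3/24/8/15/9 ; →target
#3 addi  $5, $6, 15 ; 0/14/3/24/8/24/9
#5 xor  $6, $5, $5 ; 0/14/3/24/8/24/0
#6 beq  $6, $5, L8 ; 0/14/3/24/8/24/0 ; →fallthru
#7 slti  $6, $1, 6 ; 0/14/3/24/8/24/0
#8 xori  $5, $0, 0 ; 0/14/3/24/8/0/0
#9 slt  $2, $5, $6 ; 0/14/0/24/8/0/0
#10 slti  $0, $0, 2 ; 0/14/0/24/8/0/0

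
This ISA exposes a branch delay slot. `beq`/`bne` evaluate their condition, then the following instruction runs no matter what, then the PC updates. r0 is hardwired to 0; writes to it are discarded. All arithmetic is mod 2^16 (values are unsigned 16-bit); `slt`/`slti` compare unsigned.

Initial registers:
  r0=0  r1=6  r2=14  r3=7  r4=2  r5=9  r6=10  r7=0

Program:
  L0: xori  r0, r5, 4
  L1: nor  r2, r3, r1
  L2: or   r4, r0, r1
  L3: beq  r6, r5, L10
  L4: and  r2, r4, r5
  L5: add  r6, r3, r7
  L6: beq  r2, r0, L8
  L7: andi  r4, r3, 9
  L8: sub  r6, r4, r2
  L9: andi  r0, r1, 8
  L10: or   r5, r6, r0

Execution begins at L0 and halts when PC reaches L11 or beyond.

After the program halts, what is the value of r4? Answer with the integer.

PC=0  xori  r0, r5, 4        | r0=0 r1=6 r2=14 r3=7 r4=2 r5=9 r6=10 r7=0
PC=1  nor  r2, r3, r1        | r0=0 r1=6 r2=65528 r3=7 r4=2 r5=9 r6=10 r7=0
PC=2  or   r4, r0, r1        | r0=0 r1=6 r2=65528 r3=7 r4=6 r5=9 r6=10 r7=0
PC=3  beq  r6, r5, L10       | r0=0 r1=6 r2=65528 r3=7 r4=6 r5=9 r6=10 r7=0  [not taken]
PC=4  and  r2, r4, r5        | r0=0 r1=6 r2=0 r3=7 r4=6 r5=9 r6=10 r7=0
PC=5  add  r6, r3, r7        | r0=0 r1=6 r2=0 r3=7 r4=6 r5=9 r6=7 r7=0
PC=6  beq  r2, r0, L8        | r0=0 r1=6 r2=0 r3=7 r4=6 r5=9 r6=7 r7=0  [TAKEN]
PC=7  andi  r4, r3, 9        | r0=0 r1=6 r2=0 r3=7 r4=1 r5=9 r6=7 r7=0
PC=8  sub  r6, r4, r2        | r0=0 r1=6 r2=0 r3=7 r4=1 r5=9 r6=1 r7=0
PC=9  andi  r0, r1, 8        | r0=0 r1=6 r2=0 r3=7 r4=1 r5=9 r6=1 r7=0
PC=10 or   r5, r6, r0        | r0=0 r1=6 r2=0 r3=7 r4=1 r5=1 r6=1 r7=0

1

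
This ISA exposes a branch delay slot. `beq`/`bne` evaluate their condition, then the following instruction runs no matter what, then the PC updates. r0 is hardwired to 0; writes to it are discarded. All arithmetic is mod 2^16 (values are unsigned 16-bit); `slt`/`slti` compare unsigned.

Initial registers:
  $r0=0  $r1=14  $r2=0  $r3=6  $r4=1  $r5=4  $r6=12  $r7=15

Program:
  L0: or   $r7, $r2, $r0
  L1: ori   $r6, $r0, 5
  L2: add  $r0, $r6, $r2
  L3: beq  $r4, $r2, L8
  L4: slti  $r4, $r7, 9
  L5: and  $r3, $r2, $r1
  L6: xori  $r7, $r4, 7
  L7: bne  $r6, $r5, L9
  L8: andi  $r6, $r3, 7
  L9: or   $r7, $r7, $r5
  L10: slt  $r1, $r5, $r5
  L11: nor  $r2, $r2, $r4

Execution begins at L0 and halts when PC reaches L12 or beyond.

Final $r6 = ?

0

  step pc=0: or   $r7, $r2, $r0  regs=(0,14,0,6,1,4,12,0)
  step pc=1: ori   $r6, $r0, 5  regs=(0,14,0,6,1,4,5,0)
  step pc=2: add  $r0, $r6, $r2  regs=(0,14,0,6,1,4,5,0)
  step pc=3: beq  $r4, $r2, L8  cond=F  regs=(0,14,0,6,1,4,5,0)
  step pc=4: slti  $r4, $r7, 9  regs=(0,14,0,6,1,4,5,0)
  step pc=5: and  $r3, $r2, $r1  regs=(0,14,0,0,1,4,5,0)
  step pc=6: xori  $r7, $r4, 7  regs=(0,14,0,0,1,4,5,6)
  step pc=7: bne  $r6, $r5, L9  cond=T  regs=(0,14,0,0,1,4,5,6)
  step pc=8: andi  $r6, $r3, 7  regs=(0,14,0,0,1,4,0,6)
  step pc=9: or   $r7, $r7, $r5  regs=(0,14,0,0,1,4,0,6)
  step pc=10: slt  $r1, $r5, $r5  regs=(0,0,0,0,1,4,0,6)
  step pc=11: nor  $r2, $r2, $r4  regs=(0,0,65534,0,1,4,0,6)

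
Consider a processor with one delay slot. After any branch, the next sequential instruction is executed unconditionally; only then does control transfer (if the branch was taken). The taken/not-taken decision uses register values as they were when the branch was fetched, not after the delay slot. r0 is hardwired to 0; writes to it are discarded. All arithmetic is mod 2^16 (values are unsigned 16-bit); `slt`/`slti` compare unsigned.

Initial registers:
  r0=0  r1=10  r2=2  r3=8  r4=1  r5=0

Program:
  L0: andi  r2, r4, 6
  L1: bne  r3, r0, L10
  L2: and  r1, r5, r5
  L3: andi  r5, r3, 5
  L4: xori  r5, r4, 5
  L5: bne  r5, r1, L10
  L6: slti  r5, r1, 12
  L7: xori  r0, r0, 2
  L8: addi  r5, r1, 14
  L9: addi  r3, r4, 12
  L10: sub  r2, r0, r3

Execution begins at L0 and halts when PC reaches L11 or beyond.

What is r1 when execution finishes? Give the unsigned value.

0

#0 andi  r2, r4, 6 ; 0/10/0/8/1/0
#1 bne  r3, r0, L10 ; 0/10/0/8/1/0 ; →target
#2 and  r1, r5, r5 ; 0/0/0/8/1/0
#10 sub  r2, r0, r3 ; 0/0/65528/8/1/0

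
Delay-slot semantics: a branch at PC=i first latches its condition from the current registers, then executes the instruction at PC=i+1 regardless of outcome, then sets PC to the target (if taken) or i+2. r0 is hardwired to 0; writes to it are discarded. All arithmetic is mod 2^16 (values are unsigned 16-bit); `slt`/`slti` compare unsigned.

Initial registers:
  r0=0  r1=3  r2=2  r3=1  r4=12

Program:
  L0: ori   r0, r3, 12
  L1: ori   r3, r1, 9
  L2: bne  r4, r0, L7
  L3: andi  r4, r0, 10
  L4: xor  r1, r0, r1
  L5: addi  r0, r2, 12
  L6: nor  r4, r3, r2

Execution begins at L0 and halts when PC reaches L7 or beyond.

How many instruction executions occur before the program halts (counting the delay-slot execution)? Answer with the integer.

  step pc=0: ori   r0, r3, 12  regs=(0,3,2,1,12)
  step pc=1: ori   r3, r1, 9  regs=(0,3,2,11,12)
  step pc=2: bne  r4, r0, L7  cond=T  regs=(0,3,2,11,12)
  step pc=3: andi  r4, r0, 10  regs=(0,3,2,11,0)

4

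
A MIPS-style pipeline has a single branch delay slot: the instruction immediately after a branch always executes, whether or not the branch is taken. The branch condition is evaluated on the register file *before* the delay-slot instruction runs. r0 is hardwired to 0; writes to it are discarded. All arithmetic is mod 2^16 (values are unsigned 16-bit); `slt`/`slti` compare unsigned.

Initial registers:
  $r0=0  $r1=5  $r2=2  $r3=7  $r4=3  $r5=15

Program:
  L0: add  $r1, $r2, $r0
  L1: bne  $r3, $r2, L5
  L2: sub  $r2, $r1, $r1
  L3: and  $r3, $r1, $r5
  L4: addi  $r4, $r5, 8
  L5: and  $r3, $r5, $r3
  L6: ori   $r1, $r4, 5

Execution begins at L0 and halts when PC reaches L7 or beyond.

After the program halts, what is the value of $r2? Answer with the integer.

PC=0  add  $r1, $r2, $r0     | $r0=0 $r1=2 $r2=2 $r3=7 $r4=3 $r5=15
PC=1  bne  $r3, $r2, L5      | $r0=0 $r1=2 $r2=2 $r3=7 $r4=3 $r5=15  [TAKEN]
PC=2  sub  $r2, $r1, $r1     | $r0=0 $r1=2 $r2=0 $r3=7 $r4=3 $r5=15
PC=5  and  $r3, $r5, $r3     | $r0=0 $r1=2 $r2=0 $r3=7 $r4=3 $r5=15
PC=6  ori   $r1, $r4, 5      | $r0=0 $r1=7 $r2=0 $r3=7 $r4=3 $r5=15

0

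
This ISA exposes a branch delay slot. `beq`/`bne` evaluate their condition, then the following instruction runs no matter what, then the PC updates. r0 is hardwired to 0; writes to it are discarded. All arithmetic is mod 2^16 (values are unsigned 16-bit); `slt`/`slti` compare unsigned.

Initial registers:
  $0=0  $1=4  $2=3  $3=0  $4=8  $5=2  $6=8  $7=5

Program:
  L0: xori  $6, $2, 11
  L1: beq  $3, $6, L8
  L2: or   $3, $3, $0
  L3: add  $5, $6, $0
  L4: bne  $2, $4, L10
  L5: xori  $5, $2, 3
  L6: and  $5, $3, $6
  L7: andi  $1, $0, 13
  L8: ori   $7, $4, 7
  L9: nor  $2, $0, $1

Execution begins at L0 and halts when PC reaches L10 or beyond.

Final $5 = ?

[0] xori  $6, $2, 11  →  {$0:0, $1:4, $2:3, $3:0, $4:8, $5:2, $6:8, $7:5}
[1] beq  $3, $6, L8  →  {$0:0, $1:4, $2:3, $3:0, $4:8, $5:2, $6:8, $7:5}  ⟨branch fallthrough⟩
[2] or   $3, $3, $0  →  {$0:0, $1:4, $2:3, $3:0, $4:8, $5:2, $6:8, $7:5}
[3] add  $5, $6, $0  →  {$0:0, $1:4, $2:3, $3:0, $4:8, $5:8, $6:8, $7:5}
[4] bne  $2, $4, L10  →  {$0:0, $1:4, $2:3, $3:0, $4:8, $5:8, $6:8, $7:5}  ⟨branch taken⟩
[5] xori  $5, $2, 3  →  {$0:0, $1:4, $2:3, $3:0, $4:8, $5:0, $6:8, $7:5}

0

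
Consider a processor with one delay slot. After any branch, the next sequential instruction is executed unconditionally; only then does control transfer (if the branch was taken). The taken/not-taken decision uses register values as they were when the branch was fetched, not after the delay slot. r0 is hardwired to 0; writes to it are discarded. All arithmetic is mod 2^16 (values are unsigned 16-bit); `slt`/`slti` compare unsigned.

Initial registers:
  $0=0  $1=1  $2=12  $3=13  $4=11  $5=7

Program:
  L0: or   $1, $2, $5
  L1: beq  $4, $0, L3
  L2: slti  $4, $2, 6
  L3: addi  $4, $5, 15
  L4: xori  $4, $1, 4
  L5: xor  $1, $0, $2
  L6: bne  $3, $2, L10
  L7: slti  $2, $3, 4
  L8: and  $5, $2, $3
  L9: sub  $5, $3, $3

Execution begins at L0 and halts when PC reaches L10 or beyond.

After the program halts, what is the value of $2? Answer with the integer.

#0 or   $1, $2, $5 ; 0/15/12/13/11/7
#1 beq  $4, $0, L3 ; 0/15/12/13/11/7 ; →fallthru
#2 slti  $4, $2, 6 ; 0/15/12/13/0/7
#3 addi  $4, $5, 15 ; 0/15/12/13/22/7
#4 xori  $4, $1, 4 ; 0/15/12/13/11/7
#5 xor  $1, $0, $2 ; 0/12/12/13/11/7
#6 bne  $3, $2, L10 ; 0/12/12/13/11/7 ; →target
#7 slti  $2, $3, 4 ; 0/12/0/13/11/7

0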